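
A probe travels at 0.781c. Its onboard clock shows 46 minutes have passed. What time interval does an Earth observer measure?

Proper time Δt₀ = 46 minutes
γ = 1/√(1 - 0.781²) = 1.6012
Δt = γΔt₀ = 1.6012 × 46 = 73.66 minutes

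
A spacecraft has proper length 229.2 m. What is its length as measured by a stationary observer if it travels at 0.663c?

Proper length L₀ = 229.2 m
γ = 1/√(1 - 0.663²) = 1.336
L = L₀/γ = 229.2/1.336 = 171.6 m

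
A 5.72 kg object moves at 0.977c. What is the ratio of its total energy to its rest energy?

E = γmc², E₀ = mc²
E/E₀ = γ = 1/√(1 - 0.977²) = 4.690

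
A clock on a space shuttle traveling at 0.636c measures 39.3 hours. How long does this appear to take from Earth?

Proper time Δt₀ = 39.3 hours
γ = 1/√(1 - 0.636²) = 1.296
Δt = γΔt₀ = 1.296 × 39.3 = 50.93 hours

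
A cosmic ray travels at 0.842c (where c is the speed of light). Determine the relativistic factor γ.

v/c = 0.842, so (v/c)² = 0.708964
1 - (v/c)² = 0.291036
γ = 1/√(0.291036) = 1.854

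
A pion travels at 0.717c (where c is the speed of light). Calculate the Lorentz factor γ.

v/c = 0.717, so (v/c)² = 0.514089
1 - (v/c)² = 0.485911
γ = 1/√(0.485911) = 1.435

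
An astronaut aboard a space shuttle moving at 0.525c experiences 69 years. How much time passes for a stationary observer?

Proper time Δt₀ = 69 years
γ = 1/√(1 - 0.525²) = 1.1749
Δt = γΔt₀ = 1.1749 × 69 = 81.07 years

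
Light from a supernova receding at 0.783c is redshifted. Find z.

β = 0.783
(1+β)/(1-β) = 1.783/0.217 = 8.2166
√(8.2166) = 2.866
z = 2.866 - 1 = 1.866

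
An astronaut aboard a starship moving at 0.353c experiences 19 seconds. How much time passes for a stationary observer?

Proper time Δt₀ = 19 seconds
γ = 1/√(1 - 0.353²) = 1.069
Δt = γΔt₀ = 1.069 × 19 = 20.31 seconds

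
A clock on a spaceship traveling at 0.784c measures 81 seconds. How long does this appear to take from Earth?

Proper time Δt₀ = 81 seconds
γ = 1/√(1 - 0.784²) = 1.611
Δt = γΔt₀ = 1.611 × 81 = 130.5 seconds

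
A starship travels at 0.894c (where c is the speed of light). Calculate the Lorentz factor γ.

v/c = 0.894, so (v/c)² = 0.799236
1 - (v/c)² = 0.200764
γ = 1/√(0.200764) = 2.232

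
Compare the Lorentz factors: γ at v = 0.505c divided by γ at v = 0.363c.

γ₁ = 1/√(1 - 0.505²) = 1.159
γ₂ = 1/√(1 - 0.363²) = 1.073
γ₁/γ₂ = 1.159/1.073 = 1.080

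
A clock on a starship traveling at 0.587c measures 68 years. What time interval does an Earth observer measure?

Proper time Δt₀ = 68 years
γ = 1/√(1 - 0.587²) = 1.2352
Δt = γΔt₀ = 1.2352 × 68 = 83.99 years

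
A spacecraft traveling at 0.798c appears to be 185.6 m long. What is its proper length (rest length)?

Contracted length L = 185.6 m
γ = 1/√(1 - 0.798²) = 1.6593
L₀ = γL = 1.6593 × 185.6 = 308.0 m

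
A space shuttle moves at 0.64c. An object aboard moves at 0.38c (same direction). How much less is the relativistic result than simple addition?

Classical: u' + v = 0.38 + 0.64 = 1.02c
Relativistic: u = (0.38 + 0.64)/(1 + 0.2432) = 1.02/1.2432 = 0.8205c
Difference: 1.02 - 0.8205 = 0.1995c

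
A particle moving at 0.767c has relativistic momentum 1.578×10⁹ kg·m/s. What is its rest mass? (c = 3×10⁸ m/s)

γ = 1/√(1 - 0.767²) = 1.5585
v = 0.767 × 3×10⁸ = 2.301×10⁸ m/s
m = p/(γv) = 1.578×10⁹/(1.5585 × 2.301×10⁸) = 4.400 kg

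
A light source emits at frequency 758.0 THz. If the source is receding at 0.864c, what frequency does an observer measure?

β = v/c = 0.864
(1-β)/(1+β) = 0.136/1.864 = 0.07296
Doppler factor = √(0.07296) = 0.2701
f_obs = 758.0 × 0.2701 = 204.7 THz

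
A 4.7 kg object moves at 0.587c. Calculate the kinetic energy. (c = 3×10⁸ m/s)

γ = 1/√(1 - 0.587²) = 1.2352
γ - 1 = 0.2352
KE = (γ-1)mc² = 0.2352 × 4.7 × (3×10⁸)² = 9.949×10¹⁶ J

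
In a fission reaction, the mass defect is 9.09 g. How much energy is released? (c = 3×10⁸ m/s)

Convert mass defect: Δm = 9.09 g = 0.00909 kg
E = Δm·c² = 0.00909 × (3×10⁸)²
= 0.00909 × 9×10¹⁶ = 8.181×10¹⁴ J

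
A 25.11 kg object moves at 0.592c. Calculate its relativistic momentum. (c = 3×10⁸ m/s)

γ = 1/√(1 - 0.592²) = 1.2408
v = 0.592 × 3×10⁸ = 1.776×10⁸ m/s
p = γmv = 1.2408 × 25.11 × 1.776×10⁸ = 5.533×10⁹ kg·m/s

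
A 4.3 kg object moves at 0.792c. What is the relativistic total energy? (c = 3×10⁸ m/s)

γ = 1/√(1 - 0.792²) = 1.638
mc² = 4.3 × (3×10⁸)² = 3.870×10¹⁷ J
E = γmc² = 1.638 × 3.870×10¹⁷ = 6.339×10¹⁷ J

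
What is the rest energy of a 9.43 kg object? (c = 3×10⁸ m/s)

c² = (3×10⁸)² = 9.000×10¹⁶ m²/s²
E₀ = mc² = 9.43 × 9.000×10¹⁶ = 8.487×10¹⁷ J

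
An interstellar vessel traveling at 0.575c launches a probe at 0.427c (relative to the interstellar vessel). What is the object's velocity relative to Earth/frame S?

u = (u' + v)/(1 + u'v/c²)
Numerator: 0.427 + 0.575 = 1.002
Denominator: 1 + 0.245525 = 1.245525
u = 1.002/1.245525 = 0.8045c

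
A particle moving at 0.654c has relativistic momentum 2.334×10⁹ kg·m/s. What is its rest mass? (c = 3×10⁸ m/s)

γ = 1/√(1 - 0.654²) = 1.322
v = 0.654 × 3×10⁸ = 1.962×10⁸ m/s
m = p/(γv) = 2.334×10⁹/(1.322 × 1.962×10⁸) = 8.999 kg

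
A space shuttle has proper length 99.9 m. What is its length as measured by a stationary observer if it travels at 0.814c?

Proper length L₀ = 99.9 m
γ = 1/√(1 - 0.814²) = 1.7216
L = L₀/γ = 99.9/1.7216 = 58.03 m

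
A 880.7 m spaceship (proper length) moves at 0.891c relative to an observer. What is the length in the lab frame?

Proper length L₀ = 880.7 m
γ = 1/√(1 - 0.891²) = 2.203
L = L₀/γ = 880.7/2.203 = 399.8 m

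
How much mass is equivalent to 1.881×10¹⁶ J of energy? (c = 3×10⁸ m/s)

From E = mc², we get m = E/c²
c² = (3×10⁸)² = 9×10¹⁶ m²/s²
m = 1.881×10¹⁶ / 9×10¹⁶ = 0.2090 kg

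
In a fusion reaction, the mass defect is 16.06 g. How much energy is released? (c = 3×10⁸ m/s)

Convert mass defect: Δm = 16.06 g = 0.01606 kg
E = Δm·c² = 0.01606 × (3×10⁸)²
= 0.01606 × 9×10¹⁶ = 1.445×10¹⁵ J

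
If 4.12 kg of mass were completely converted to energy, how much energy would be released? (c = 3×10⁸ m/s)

Using E = mc²:
c² = (3×10⁸)² = 9×10¹⁶ m²/s²
E = 4.12 × 9×10¹⁶ = 3.708×10¹⁷ J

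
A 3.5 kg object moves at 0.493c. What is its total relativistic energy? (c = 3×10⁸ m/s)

γ = 1/√(1 - 0.493²) = 1.1494
mc² = 3.5 × (3×10⁸)² = 3.150×10¹⁷ J
E = γmc² = 1.1494 × 3.150×10¹⁷ = 3.621×10¹⁷ J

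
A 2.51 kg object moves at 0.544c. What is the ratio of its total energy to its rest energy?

E = γmc², E₀ = mc²
E/E₀ = γ = 1/√(1 - 0.544²) = 1.192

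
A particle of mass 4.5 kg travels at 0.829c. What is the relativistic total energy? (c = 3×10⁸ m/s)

γ = 1/√(1 - 0.829²) = 1.7881
mc² = 4.5 × (3×10⁸)² = 4.050×10¹⁷ J
E = γmc² = 1.7881 × 4.050×10¹⁷ = 7.242×10¹⁷ J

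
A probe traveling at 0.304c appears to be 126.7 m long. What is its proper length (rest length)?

Contracted length L = 126.7 m
γ = 1/√(1 - 0.304²) = 1.050
L₀ = γL = 1.050 × 126.7 = 133.0 m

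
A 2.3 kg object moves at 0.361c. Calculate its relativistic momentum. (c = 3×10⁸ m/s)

γ = 1/√(1 - 0.361²) = 1.0723
v = 0.361 × 3×10⁸ = 1.083×10⁸ m/s
p = γmv = 1.0723 × 2.3 × 1.083×10⁸ = 2.671×10⁸ kg·m/s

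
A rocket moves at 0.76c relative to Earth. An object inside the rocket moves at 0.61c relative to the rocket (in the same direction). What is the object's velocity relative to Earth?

u = (u' + v)/(1 + u'v/c²)
Numerator: 0.61 + 0.76 = 1.37
Denominator: 1 + 0.4636 = 1.4636
u = 1.37/1.4636 = 0.9360c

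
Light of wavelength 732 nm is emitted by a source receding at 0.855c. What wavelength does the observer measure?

β = 0.855
Wavelength Doppler factor = √(1.855/0.145) = √(12.793) = 3.577
λ_obs = 732 × 3.577 = 2618 nm (redshift)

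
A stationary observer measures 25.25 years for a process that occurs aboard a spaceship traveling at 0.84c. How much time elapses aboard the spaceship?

Dilated time Δt = 25.25 years
γ = 1/√(1 - 0.84²) = 1.843
Δt₀ = Δt/γ = 25.25/1.843 = 13.70 years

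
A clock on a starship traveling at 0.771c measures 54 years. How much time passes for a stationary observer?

Proper time Δt₀ = 54 years
γ = 1/√(1 - 0.771²) = 1.57027
Δt = γΔt₀ = 1.57027 × 54 = 84.79 years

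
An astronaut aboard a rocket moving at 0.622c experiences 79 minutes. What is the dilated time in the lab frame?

Proper time Δt₀ = 79 minutes
γ = 1/√(1 - 0.622²) = 1.277
Δt = γΔt₀ = 1.277 × 79 = 100.9 minutes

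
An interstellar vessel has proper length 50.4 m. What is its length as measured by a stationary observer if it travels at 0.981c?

Proper length L₀ = 50.4 m
γ = 1/√(1 - 0.981²) = 5.1544
L = L₀/γ = 50.4/5.1544 = 9.778 m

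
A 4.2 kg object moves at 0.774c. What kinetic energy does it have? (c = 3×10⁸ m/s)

γ = 1/√(1 - 0.774²) = 1.5793
γ - 1 = 0.5793
KE = (γ-1)mc² = 0.5793 × 4.2 × (3×10⁸)² = 2.190×10¹⁷ J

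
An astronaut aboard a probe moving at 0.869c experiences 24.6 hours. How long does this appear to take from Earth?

Proper time Δt₀ = 24.6 hours
γ = 1/√(1 - 0.869²) = 2.021
Δt = γΔt₀ = 2.021 × 24.6 = 49.72 hours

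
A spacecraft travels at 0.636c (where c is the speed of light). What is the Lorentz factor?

v/c = 0.636, so (v/c)² = 0.404496
1 - (v/c)² = 0.595504
γ = 1/√(0.595504) = 1.296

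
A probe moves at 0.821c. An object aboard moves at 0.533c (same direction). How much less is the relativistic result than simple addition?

Classical: u' + v = 0.533 + 0.821 = 1.354c
Relativistic: u = (0.533 + 0.821)/(1 + 0.437593) = 1.354/1.437593 = 0.9419c
Difference: 1.354 - 0.9419 = 0.4121c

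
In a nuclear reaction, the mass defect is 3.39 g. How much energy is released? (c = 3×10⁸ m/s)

Convert mass defect: Δm = 3.39 g = 0.00339 kg
E = Δm·c² = 0.00339 × (3×10⁸)²
= 0.00339 × 9×10¹⁶ = 3.051×10¹⁴ J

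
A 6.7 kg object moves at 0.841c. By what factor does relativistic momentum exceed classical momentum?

p_rel = γmv, p_class = mv
Ratio = γ = 1/√(1 - 0.841²) = 1.848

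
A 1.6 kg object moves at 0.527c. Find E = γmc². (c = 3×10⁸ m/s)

γ = 1/√(1 - 0.527²) = 1.1767
mc² = 1.6 × (3×10⁸)² = 1.440×10¹⁷ J
E = γmc² = 1.1767 × 1.440×10¹⁷ = 1.694×10¹⁷ J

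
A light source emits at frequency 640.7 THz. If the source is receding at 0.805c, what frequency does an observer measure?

β = v/c = 0.805
(1-β)/(1+β) = 0.195/1.805 = 0.10803
Doppler factor = √(0.10803) = 0.3287
f_obs = 640.7 × 0.3287 = 210.6 THz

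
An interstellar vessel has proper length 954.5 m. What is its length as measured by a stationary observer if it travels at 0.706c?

Proper length L₀ = 954.5 m
γ = 1/√(1 - 0.706²) = 1.412
L = L₀/γ = 954.5/1.412 = 676.0 m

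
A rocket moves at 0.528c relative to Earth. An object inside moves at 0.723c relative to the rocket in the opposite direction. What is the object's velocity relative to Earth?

Object's velocity in rocket frame is u' = -0.723c
u = (u' + v)/(1 + u'v/c²) = (v - 0.723)/(1 - 0.723·v/c²)
Numerator: 0.528 - 0.723 = -0.195
Denominator: 1 - 0.381744 = 0.618256
u = -0.195/0.618256 = -0.3154c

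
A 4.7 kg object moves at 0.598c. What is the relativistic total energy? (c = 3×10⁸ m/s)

γ = 1/√(1 - 0.598²) = 1.2477
mc² = 4.7 × (3×10⁸)² = 4.230×10¹⁷ J
E = γmc² = 1.2477 × 4.230×10¹⁷ = 5.278×10¹⁷ J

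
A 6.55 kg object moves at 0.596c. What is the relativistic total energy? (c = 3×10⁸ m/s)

γ = 1/√(1 - 0.596²) = 1.24535
mc² = 6.55 × (3×10⁸)² = 5.895×10¹⁷ J
E = γmc² = 1.24535 × 5.895×10¹⁷ = 7.341×10¹⁷ J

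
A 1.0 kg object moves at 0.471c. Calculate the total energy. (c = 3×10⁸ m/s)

γ = 1/√(1 - 0.471²) = 1.1336
mc² = 1.0 × (3×10⁸)² = 9.000×10¹⁶ J
E = γmc² = 1.1336 × 9.000×10¹⁶ = 1.020×10¹⁷ J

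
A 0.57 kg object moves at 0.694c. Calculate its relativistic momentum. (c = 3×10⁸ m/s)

γ = 1/√(1 - 0.694²) = 1.389
v = 0.694 × 3×10⁸ = 2.082×10⁸ m/s
p = γmv = 1.389 × 0.57 × 2.082×10⁸ = 1.648×10⁸ kg·m/s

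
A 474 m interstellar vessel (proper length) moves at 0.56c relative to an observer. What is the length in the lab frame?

Proper length L₀ = 474 m
γ = 1/√(1 - 0.56²) = 1.207
L = L₀/γ = 474/1.207 = 392.7 m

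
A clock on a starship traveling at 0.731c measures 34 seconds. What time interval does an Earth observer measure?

Proper time Δt₀ = 34 seconds
γ = 1/√(1 - 0.731²) = 1.4655
Δt = γΔt₀ = 1.4655 × 34 = 49.83 seconds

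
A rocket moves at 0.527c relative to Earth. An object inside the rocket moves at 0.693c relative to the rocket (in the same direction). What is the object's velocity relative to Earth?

u = (u' + v)/(1 + u'v/c²)
Numerator: 0.693 + 0.527 = 1.22
Denominator: 1 + 0.365211 = 1.365211
u = 1.22/1.365211 = 0.8936c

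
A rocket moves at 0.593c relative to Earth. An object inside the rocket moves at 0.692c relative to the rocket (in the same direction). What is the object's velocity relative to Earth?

u = (u' + v)/(1 + u'v/c²)
Numerator: 0.692 + 0.593 = 1.285
Denominator: 1 + 0.410356 = 1.410356
u = 1.285/1.410356 = 0.9111c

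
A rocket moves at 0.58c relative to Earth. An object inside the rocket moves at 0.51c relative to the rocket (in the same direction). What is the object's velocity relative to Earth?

u = (u' + v)/(1 + u'v/c²)
Numerator: 0.51 + 0.58 = 1.09
Denominator: 1 + 0.2958 = 1.2958
u = 1.09/1.2958 = 0.8412c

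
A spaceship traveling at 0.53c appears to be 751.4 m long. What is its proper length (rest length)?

Contracted length L = 751.4 m
γ = 1/√(1 - 0.53²) = 1.1792
L₀ = γL = 1.1792 × 751.4 = 886.1 m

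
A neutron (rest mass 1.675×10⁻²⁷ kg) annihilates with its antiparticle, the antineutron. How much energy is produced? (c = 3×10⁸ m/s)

Both particles have the same rest mass, so total mass = 2m
E = 2m·c² = 2 × 1.675×10⁻²⁷ × (3×10⁸)²
= 2 × 1.675×10⁻²⁷ × 9×10¹⁶
= 3.015×10⁻¹⁰ J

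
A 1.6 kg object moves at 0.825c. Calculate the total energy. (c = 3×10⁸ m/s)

γ = 1/√(1 - 0.825²) = 1.7695
mc² = 1.6 × (3×10⁸)² = 1.440×10¹⁷ J
E = γmc² = 1.7695 × 1.440×10¹⁷ = 2.548×10¹⁷ J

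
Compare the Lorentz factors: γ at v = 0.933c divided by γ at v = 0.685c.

γ₁ = 1/√(1 - 0.933²) = 2.779
γ₂ = 1/√(1 - 0.685²) = 1.373
γ₁/γ₂ = 2.779/1.373 = 2.024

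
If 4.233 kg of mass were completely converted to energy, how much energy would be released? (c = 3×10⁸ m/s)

Using E = mc²:
c² = (3×10⁸)² = 9×10¹⁶ m²/s²
E = 4.233 × 9×10¹⁶ = 3.810×10¹⁷ J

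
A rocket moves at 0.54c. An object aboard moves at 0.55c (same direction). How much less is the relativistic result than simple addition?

Classical: u' + v = 0.55 + 0.54 = 1.09c
Relativistic: u = (0.55 + 0.54)/(1 + 0.297) = 1.09/1.297 = 0.8404c
Difference: 1.09 - 0.8404 = 0.2496c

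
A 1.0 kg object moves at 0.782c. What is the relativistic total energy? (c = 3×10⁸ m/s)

γ = 1/√(1 - 0.782²) = 1.604
mc² = 1.0 × (3×10⁸)² = 9.000×10¹⁶ J
E = γmc² = 1.604 × 9.000×10¹⁶ = 1.444×10¹⁷ J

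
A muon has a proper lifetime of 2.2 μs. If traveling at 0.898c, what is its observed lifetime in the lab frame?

Proper lifetime τ₀ = 2.2 μs
γ = 1/√(1 - 0.898²) = 2.2728
τ = γτ₀ = 2.2728 × 2.2 μs = 5.000 μs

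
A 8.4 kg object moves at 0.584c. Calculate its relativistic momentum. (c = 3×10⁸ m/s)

γ = 1/√(1 - 0.584²) = 1.232
v = 0.584 × 3×10⁸ = 1.752×10⁸ m/s
p = γmv = 1.232 × 8.4 × 1.752×10⁸ = 1.813×10⁹ kg·m/s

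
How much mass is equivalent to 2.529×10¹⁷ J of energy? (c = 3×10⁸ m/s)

From E = mc², we get m = E/c²
c² = (3×10⁸)² = 9×10¹⁶ m²/s²
m = 2.529×10¹⁷ / 9×10¹⁶ = 2.810 kg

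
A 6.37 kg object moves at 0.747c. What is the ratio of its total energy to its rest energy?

E = γmc², E₀ = mc²
E/E₀ = γ = 1/√(1 - 0.747²) = 1.504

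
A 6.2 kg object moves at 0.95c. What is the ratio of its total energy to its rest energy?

E = γmc², E₀ = mc²
E/E₀ = γ = 1/√(1 - 0.95²) = 3.203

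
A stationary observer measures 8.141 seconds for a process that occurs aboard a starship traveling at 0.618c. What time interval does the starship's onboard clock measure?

Dilated time Δt = 8.141 seconds
γ = 1/√(1 - 0.618²) = 1.272
Δt₀ = Δt/γ = 8.141/1.272 = 6.400 seconds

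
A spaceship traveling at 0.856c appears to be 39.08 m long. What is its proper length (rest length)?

Contracted length L = 39.08 m
γ = 1/√(1 - 0.856²) = 1.9343
L₀ = γL = 1.9343 × 39.08 = 75.59 m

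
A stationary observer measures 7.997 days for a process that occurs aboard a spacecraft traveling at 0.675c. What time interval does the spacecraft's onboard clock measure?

Dilated time Δt = 7.997 days
γ = 1/√(1 - 0.675²) = 1.35535
Δt₀ = Δt/γ = 7.997/1.35535 = 5.900 days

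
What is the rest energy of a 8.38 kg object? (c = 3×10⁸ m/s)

c² = (3×10⁸)² = 9.000×10¹⁶ m²/s²
E₀ = mc² = 8.38 × 9.000×10¹⁶ = 7.542×10¹⁷ J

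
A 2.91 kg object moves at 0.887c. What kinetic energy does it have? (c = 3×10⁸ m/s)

γ = 1/√(1 - 0.887²) = 2.1656
γ - 1 = 1.1656
KE = (γ-1)mc² = 1.1656 × 2.91 × (3×10⁸)² = 3.053×10¹⁷ J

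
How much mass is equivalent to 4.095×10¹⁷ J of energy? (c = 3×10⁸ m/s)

From E = mc², we get m = E/c²
c² = (3×10⁸)² = 9×10¹⁶ m²/s²
m = 4.095×10¹⁷ / 9×10¹⁶ = 4.550 kg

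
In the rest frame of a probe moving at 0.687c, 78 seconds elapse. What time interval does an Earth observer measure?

Proper time Δt₀ = 78 seconds
γ = 1/√(1 - 0.687²) = 1.376
Δt = γΔt₀ = 1.376 × 78 = 107.3 seconds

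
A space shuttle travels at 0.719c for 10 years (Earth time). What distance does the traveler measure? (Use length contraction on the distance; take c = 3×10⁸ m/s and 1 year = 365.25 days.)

Earth distance: d = v × t = 0.719c × 10 yr = 6.8070×10¹⁶ m
γ = 1.4388
d' = d/γ = 6.8070×10¹⁶/1.4388 = 4.731×10¹⁶ m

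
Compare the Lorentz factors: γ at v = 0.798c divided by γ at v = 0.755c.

γ₁ = 1/√(1 - 0.798²) = 1.659
γ₂ = 1/√(1 - 0.755²) = 1.525
γ₁/γ₂ = 1.659/1.525 = 1.088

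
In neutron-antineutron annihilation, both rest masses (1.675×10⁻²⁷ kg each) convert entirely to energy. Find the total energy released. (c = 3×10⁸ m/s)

Both particles have the same rest mass, so total mass = 2m
E = 2m·c² = 2 × 1.675×10⁻²⁷ × (3×10⁸)²
= 2 × 1.675×10⁻²⁷ × 9×10¹⁶
= 3.015×10⁻¹⁰ J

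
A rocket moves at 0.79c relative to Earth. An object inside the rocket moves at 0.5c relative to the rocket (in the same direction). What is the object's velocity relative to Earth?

u = (u' + v)/(1 + u'v/c²)
Numerator: 0.5 + 0.79 = 1.29
Denominator: 1 + 0.395 = 1.395
u = 1.29/1.395 = 0.9247c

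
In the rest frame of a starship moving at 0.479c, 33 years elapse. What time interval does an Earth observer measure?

Proper time Δt₀ = 33 years
γ = 1/√(1 - 0.479²) = 1.139
Δt = γΔt₀ = 1.139 × 33 = 37.59 years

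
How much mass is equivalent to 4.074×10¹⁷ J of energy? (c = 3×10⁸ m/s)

From E = mc², we get m = E/c²
c² = (3×10⁸)² = 9×10¹⁶ m²/s²
m = 4.074×10¹⁷ / 9×10¹⁶ = 4.527 kg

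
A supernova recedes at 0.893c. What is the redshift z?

β = 0.893
(1+β)/(1-β) = 1.893/0.107 = 17.69
√(17.69) = 4.206
z = 4.206 - 1 = 3.206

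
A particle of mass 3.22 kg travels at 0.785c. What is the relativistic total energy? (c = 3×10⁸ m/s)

γ = 1/√(1 - 0.785²) = 1.6142
mc² = 3.22 × (3×10⁸)² = 2.898×10¹⁷ J
E = γmc² = 1.6142 × 2.898×10¹⁷ = 4.678×10¹⁷ J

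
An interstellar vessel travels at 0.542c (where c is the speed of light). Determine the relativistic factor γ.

v/c = 0.542, so (v/c)² = 0.293764
1 - (v/c)² = 0.706236
γ = 1/√(0.706236) = 1.190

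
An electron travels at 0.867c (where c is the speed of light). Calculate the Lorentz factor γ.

v/c = 0.867, so (v/c)² = 0.751689
1 - (v/c)² = 0.248311
γ = 1/√(0.248311) = 2.007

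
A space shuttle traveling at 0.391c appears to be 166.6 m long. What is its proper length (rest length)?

Contracted length L = 166.6 m
γ = 1/√(1 - 0.391²) = 1.0865
L₀ = γL = 1.0865 × 166.6 = 181.0 m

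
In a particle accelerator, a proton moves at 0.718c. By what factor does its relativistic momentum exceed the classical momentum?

p_rel = γmv, p_class = mv
Ratio = γ = 1/√(1 - 0.718²)
= 1/√(0.484476) = 1.437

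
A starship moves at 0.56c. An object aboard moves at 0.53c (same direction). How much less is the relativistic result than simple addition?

Classical: u' + v = 0.53 + 0.56 = 1.09c
Relativistic: u = (0.53 + 0.56)/(1 + 0.2968) = 1.09/1.2968 = 0.8405c
Difference: 1.09 - 0.8405 = 0.2495c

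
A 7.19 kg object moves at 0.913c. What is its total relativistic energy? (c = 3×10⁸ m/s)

γ = 1/√(1 - 0.913²) = 2.451
mc² = 7.19 × (3×10⁸)² = 6.471×10¹⁷ J
E = γmc² = 2.451 × 6.471×10¹⁷ = 1.586×10¹⁸ J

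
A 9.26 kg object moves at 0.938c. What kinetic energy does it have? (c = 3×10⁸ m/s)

γ = 1/√(1 - 0.938²) = 2.885
γ - 1 = 1.885
KE = (γ-1)mc² = 1.885 × 9.26 × (3×10⁸)² = 1.571×10¹⁸ J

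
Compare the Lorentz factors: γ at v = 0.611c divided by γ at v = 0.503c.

γ₁ = 1/√(1 - 0.611²) = 1.263
γ₂ = 1/√(1 - 0.503²) = 1.157
γ₁/γ₂ = 1.263/1.157 = 1.092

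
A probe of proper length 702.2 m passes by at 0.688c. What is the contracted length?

Proper length L₀ = 702.2 m
γ = 1/√(1 - 0.688²) = 1.378
L = L₀/γ = 702.2/1.378 = 509.6 m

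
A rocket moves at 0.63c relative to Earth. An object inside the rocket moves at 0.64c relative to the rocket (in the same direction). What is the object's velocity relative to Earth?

u = (u' + v)/(1 + u'v/c²)
Numerator: 0.64 + 0.63 = 1.27
Denominator: 1 + 0.4032 = 1.4032
u = 1.27/1.4032 = 0.9051c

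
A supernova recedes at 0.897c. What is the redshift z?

β = 0.897
(1+β)/(1-β) = 1.897/0.103 = 18.42
√(18.42) = 4.292
z = 4.292 - 1 = 3.292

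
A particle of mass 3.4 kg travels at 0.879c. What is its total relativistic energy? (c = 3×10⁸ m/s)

γ = 1/√(1 - 0.879²) = 2.097
mc² = 3.4 × (3×10⁸)² = 3.060×10¹⁷ J
E = γmc² = 2.097 × 3.060×10¹⁷ = 6.417×10¹⁷ J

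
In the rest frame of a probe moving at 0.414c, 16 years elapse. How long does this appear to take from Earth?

Proper time Δt₀ = 16 years
γ = 1/√(1 - 0.414²) = 1.099
Δt = γΔt₀ = 1.099 × 16 = 17.58 years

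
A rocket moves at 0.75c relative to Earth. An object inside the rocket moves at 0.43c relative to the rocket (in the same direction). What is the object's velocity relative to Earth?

u = (u' + v)/(1 + u'v/c²)
Numerator: 0.43 + 0.75 = 1.18
Denominator: 1 + 0.3225 = 1.3225
u = 1.18/1.3225 = 0.8922c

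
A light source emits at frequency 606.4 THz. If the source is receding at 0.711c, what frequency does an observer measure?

β = v/c = 0.711
(1-β)/(1+β) = 0.289/1.711 = 0.1689
Doppler factor = √(0.1689) = 0.4110
f_obs = 606.4 × 0.4110 = 249.2 THz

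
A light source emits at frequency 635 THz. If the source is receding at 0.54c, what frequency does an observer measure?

β = v/c = 0.54
(1-β)/(1+β) = 0.46/1.54 = 0.298701
Doppler factor = √(0.298701) = 0.54654
f_obs = 635 × 0.54654 = 347.1 THz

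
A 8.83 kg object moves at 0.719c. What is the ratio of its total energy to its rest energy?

E = γmc², E₀ = mc²
E/E₀ = γ = 1/√(1 - 0.719²) = 1.439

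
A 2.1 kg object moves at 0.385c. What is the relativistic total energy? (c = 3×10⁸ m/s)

γ = 1/√(1 - 0.385²) = 1.0835
mc² = 2.1 × (3×10⁸)² = 1.890×10¹⁷ J
E = γmc² = 1.0835 × 1.890×10¹⁷ = 2.048×10¹⁷ J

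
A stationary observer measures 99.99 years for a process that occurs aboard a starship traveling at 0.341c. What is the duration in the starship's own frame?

Dilated time Δt = 99.99 years
γ = 1/√(1 - 0.341²) = 1.06376
Δt₀ = Δt/γ = 99.99/1.06376 = 94.00 years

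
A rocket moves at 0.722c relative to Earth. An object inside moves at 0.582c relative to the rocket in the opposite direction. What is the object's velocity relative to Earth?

Object's velocity in rocket frame is u' = -0.582c
u = (u' + v)/(1 + u'v/c²) = (v - 0.582)/(1 - 0.582·v/c²)
Numerator: 0.722 - 0.582 = 0.14
Denominator: 1 - 0.420204 = 0.579796
u = 0.14/0.579796 = 0.2415c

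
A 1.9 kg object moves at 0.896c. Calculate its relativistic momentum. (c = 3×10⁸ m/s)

γ = 1/√(1 - 0.896²) = 2.252
v = 0.896 × 3×10⁸ = 2.688×10⁸ m/s
p = γmv = 2.252 × 1.9 × 2.688×10⁸ = 1.150×10⁹ kg·m/s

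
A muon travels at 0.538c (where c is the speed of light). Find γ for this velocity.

v/c = 0.538, so (v/c)² = 0.289444
1 - (v/c)² = 0.710556
γ = 1/√(0.710556) = 1.186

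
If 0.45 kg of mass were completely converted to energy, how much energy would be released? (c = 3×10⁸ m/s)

Using E = mc²:
c² = (3×10⁸)² = 9×10¹⁶ m²/s²
E = 0.45 × 9×10¹⁶ = 4.050×10¹⁶ J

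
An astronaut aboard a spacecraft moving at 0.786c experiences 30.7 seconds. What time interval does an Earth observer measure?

Proper time Δt₀ = 30.7 seconds
γ = 1/√(1 - 0.786²) = 1.6175
Δt = γΔt₀ = 1.6175 × 30.7 = 49.66 seconds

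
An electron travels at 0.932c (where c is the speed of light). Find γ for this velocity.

v/c = 0.932, so (v/c)² = 0.868624
1 - (v/c)² = 0.131376
γ = 1/√(0.131376) = 2.759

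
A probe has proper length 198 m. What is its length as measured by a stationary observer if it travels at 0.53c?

Proper length L₀ = 198 m
γ = 1/√(1 - 0.53²) = 1.179
L = L₀/γ = 198/1.179 = 167.9 m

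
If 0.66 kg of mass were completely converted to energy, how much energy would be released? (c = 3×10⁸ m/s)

Using E = mc²:
c² = (3×10⁸)² = 9×10¹⁶ m²/s²
E = 0.66 × 9×10¹⁶ = 5.940×10¹⁶ J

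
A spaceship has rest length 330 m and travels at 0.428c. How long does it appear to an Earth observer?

Proper length L₀ = 330 m
γ = 1/√(1 - 0.428²) = 1.1065
L = L₀/γ = 330/1.1065 = 298.2 m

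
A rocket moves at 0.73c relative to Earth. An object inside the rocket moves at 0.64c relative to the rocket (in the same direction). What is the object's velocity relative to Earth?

u = (u' + v)/(1 + u'v/c²)
Numerator: 0.64 + 0.73 = 1.37
Denominator: 1 + 0.4672 = 1.4672
u = 1.37/1.4672 = 0.9338c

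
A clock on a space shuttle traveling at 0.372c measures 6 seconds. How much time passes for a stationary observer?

Proper time Δt₀ = 6 seconds
γ = 1/√(1 - 0.372²) = 1.0773
Δt = γΔt₀ = 1.0773 × 6 = 6.464 seconds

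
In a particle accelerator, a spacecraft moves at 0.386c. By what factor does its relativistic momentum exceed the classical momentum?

p_rel = γmv, p_class = mv
Ratio = γ = 1/√(1 - 0.386²)
= 1/√(0.851004) = 1.084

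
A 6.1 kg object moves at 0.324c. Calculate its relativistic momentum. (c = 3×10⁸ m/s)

γ = 1/√(1 - 0.324²) = 1.057
v = 0.324 × 3×10⁸ = 9.720×10⁷ m/s
p = γmv = 1.057 × 6.1 × 9.720×10⁷ = 6.267×10⁸ kg·m/s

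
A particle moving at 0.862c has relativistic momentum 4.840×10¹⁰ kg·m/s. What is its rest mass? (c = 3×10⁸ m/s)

γ = 1/√(1 - 0.862²) = 1.97274
v = 0.862 × 3×10⁸ = 2.586×10⁸ m/s
m = p/(γv) = 4.840×10¹⁰/(1.97274 × 2.586×10⁸) = 94.87 kg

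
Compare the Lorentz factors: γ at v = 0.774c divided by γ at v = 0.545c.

γ₁ = 1/√(1 - 0.774²) = 1.579
γ₂ = 1/√(1 - 0.545²) = 1.193
γ₁/γ₂ = 1.579/1.193 = 1.324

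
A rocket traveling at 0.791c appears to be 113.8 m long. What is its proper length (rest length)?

Contracted length L = 113.8 m
γ = 1/√(1 - 0.791²) = 1.6345
L₀ = γL = 1.6345 × 113.8 = 186.0 m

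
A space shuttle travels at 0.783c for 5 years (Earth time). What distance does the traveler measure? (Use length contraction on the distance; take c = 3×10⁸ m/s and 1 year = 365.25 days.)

Earth distance: d = v × t = 0.783c × 5 yr = 3.706×10¹⁶ m
γ = 1.608
d' = d/γ = 3.706×10¹⁶/1.608 = 2.305×10¹⁶ m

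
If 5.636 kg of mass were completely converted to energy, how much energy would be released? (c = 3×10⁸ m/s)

Using E = mc²:
c² = (3×10⁸)² = 9×10¹⁶ m²/s²
E = 5.636 × 9×10¹⁶ = 5.072×10¹⁷ J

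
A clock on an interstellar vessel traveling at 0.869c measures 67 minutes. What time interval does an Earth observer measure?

Proper time Δt₀ = 67 minutes
γ = 1/√(1 - 0.869²) = 2.021
Δt = γΔt₀ = 2.021 × 67 = 135.4 minutes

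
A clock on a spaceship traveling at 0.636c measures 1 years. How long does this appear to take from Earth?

Proper time Δt₀ = 1 years
γ = 1/√(1 - 0.636²) = 1.296
Δt = γΔt₀ = 1.296 × 1 = 1.296 years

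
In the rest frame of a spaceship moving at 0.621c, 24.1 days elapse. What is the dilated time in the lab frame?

Proper time Δt₀ = 24.1 days
γ = 1/√(1 - 0.621²) = 1.276
Δt = γΔt₀ = 1.276 × 24.1 = 30.75 days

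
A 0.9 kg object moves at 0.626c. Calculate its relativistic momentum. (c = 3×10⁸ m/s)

γ = 1/√(1 - 0.626²) = 1.282
v = 0.626 × 3×10⁸ = 1.878×10⁸ m/s
p = γmv = 1.282 × 0.9 × 1.878×10⁸ = 2.167×10⁸ kg·m/s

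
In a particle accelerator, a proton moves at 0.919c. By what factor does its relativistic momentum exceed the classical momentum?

p_rel = γmv, p_class = mv
Ratio = γ = 1/√(1 - 0.919²)
= 1/√(0.155439) = 2.536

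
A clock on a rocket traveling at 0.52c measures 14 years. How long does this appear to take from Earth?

Proper time Δt₀ = 14 years
γ = 1/√(1 - 0.52²) = 1.171
Δt = γΔt₀ = 1.171 × 14 = 16.39 years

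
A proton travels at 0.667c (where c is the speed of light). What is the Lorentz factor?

v/c = 0.667, so (v/c)² = 0.444889
1 - (v/c)² = 0.555111
γ = 1/√(0.555111) = 1.342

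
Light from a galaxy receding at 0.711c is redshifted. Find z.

β = 0.711
(1+β)/(1-β) = 1.711/0.289 = 5.920
√(5.920) = 2.433
z = 2.433 - 1 = 1.433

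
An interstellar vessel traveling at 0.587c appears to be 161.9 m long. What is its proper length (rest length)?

Contracted length L = 161.9 m
γ = 1/√(1 - 0.587²) = 1.2352
L₀ = γL = 1.2352 × 161.9 = 200.0 m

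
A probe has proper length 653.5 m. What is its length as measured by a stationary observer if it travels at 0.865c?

Proper length L₀ = 653.5 m
γ = 1/√(1 - 0.865²) = 1.993
L = L₀/γ = 653.5/1.993 = 327.9 m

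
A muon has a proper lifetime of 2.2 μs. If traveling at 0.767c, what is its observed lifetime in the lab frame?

Proper lifetime τ₀ = 2.2 μs
γ = 1/√(1 - 0.767²) = 1.5585
τ = γτ₀ = 1.5585 × 2.2 μs = 3.429 μs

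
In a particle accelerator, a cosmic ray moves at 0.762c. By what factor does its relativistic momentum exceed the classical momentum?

p_rel = γmv, p_class = mv
Ratio = γ = 1/√(1 - 0.762²)
= 1/√(0.419356) = 1.544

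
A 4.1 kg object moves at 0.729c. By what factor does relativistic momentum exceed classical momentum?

p_rel = γmv, p_class = mv
Ratio = γ = 1/√(1 - 0.729²) = 1.461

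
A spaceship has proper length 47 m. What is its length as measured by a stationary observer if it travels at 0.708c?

Proper length L₀ = 47 m
γ = 1/√(1 - 0.708²) = 1.416
L = L₀/γ = 47/1.416 = 33.19 m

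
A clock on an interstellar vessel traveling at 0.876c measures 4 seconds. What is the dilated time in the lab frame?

Proper time Δt₀ = 4 seconds
γ = 1/√(1 - 0.876²) = 2.07335
Δt = γΔt₀ = 2.07335 × 4 = 8.293 seconds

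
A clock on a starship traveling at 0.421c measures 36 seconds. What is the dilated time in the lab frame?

Proper time Δt₀ = 36 seconds
γ = 1/√(1 - 0.421²) = 1.1025
Δt = γΔt₀ = 1.1025 × 36 = 39.69 seconds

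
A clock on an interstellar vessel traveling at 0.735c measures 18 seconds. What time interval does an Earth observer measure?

Proper time Δt₀ = 18 seconds
γ = 1/√(1 - 0.735²) = 1.475
Δt = γΔt₀ = 1.475 × 18 = 26.55 seconds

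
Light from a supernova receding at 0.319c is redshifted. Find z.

β = 0.319
(1+β)/(1-β) = 1.319/0.681 = 1.9369
√(1.9369) = 1.3917
z = 1.3917 - 1 = 0.3917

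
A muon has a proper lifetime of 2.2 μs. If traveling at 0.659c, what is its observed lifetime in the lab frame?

Proper lifetime τ₀ = 2.2 μs
γ = 1/√(1 - 0.659²) = 1.3295
τ = γτ₀ = 1.3295 × 2.2 μs = 2.925 μs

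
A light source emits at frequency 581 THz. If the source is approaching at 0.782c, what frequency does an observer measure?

β = v/c = 0.782
(1+β)/(1-β) = 1.782/0.218 = 8.174
Doppler factor = √(8.174) = 2.859
f_obs = 581 × 2.859 = 1661 THz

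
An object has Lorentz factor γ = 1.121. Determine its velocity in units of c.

From γ = 1/√(1 - v²/c²):
1/γ² = 1/1.121² = 0.7958
v²/c² = 1 - 0.7958 = 0.2042
v/c = √(0.2042) = 0.4519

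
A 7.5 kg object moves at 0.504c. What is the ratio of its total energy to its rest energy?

E = γmc², E₀ = mc²
E/E₀ = γ = 1/√(1 - 0.504²) = 1.158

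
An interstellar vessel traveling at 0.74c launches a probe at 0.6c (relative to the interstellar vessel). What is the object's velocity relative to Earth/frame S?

u = (u' + v)/(1 + u'v/c²)
Numerator: 0.6 + 0.74 = 1.34
Denominator: 1 + 0.444 = 1.444
u = 1.34/1.444 = 0.9280c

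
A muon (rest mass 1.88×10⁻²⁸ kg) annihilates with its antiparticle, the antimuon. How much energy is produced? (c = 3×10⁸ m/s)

Both particles have the same rest mass, so total mass = 2m
E = 2m·c² = 2 × 1.88×10⁻²⁸ × (3×10⁸)²
= 2 × 1.88×10⁻²⁸ × 9×10¹⁶
= 3.384×10⁻¹¹ J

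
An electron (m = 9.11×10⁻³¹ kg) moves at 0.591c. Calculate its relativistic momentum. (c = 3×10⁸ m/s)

γ = 1/√(1 - 0.591²) = 1.2397
v = 0.591 × 3×10⁸ = 1.773×10⁸ m/s
p = γmv = 1.2397 × 9.11×10⁻³¹ × 1.773×10⁸ = 2.002×10⁻²² kg·m/s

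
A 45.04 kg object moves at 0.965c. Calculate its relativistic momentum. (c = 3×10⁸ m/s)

γ = 1/√(1 - 0.965²) = 3.813
v = 0.965 × 3×10⁸ = 2.895×10⁸ m/s
p = γmv = 3.813 × 45.04 × 2.895×10⁸ = 4.972×10¹⁰ kg·m/s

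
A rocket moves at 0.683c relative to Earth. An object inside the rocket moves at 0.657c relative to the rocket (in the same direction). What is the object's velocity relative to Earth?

u = (u' + v)/(1 + u'v/c²)
Numerator: 0.657 + 0.683 = 1.34
Denominator: 1 + 0.448731 = 1.448731
u = 1.34/1.448731 = 0.9249c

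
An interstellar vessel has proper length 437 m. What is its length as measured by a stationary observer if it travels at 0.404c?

Proper length L₀ = 437 m
γ = 1/√(1 - 0.404²) = 1.0932
L = L₀/γ = 437/1.0932 = 399.7 m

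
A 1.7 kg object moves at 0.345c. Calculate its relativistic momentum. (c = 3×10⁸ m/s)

γ = 1/√(1 - 0.345²) = 1.0654
v = 0.345 × 3×10⁸ = 1.035×10⁸ m/s
p = γmv = 1.0654 × 1.7 × 1.035×10⁸ = 1.875×10⁸ kg·m/s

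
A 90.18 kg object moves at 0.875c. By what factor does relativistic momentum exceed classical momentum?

p_rel = γmv, p_class = mv
Ratio = γ = 1/√(1 - 0.875²) = 2.066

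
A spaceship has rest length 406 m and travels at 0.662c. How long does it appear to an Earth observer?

Proper length L₀ = 406 m
γ = 1/√(1 - 0.662²) = 1.334
L = L₀/γ = 406/1.334 = 304.3 m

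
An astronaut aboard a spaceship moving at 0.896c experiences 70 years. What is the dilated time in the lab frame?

Proper time Δt₀ = 70 years
γ = 1/√(1 - 0.896²) = 2.252
Δt = γΔt₀ = 2.252 × 70 = 157.6 years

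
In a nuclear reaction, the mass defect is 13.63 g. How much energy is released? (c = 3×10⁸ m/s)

Convert mass defect: Δm = 13.63 g = 0.01363 kg
E = Δm·c² = 0.01363 × (3×10⁸)²
= 0.01363 × 9×10¹⁶ = 1.227×10¹⁵ J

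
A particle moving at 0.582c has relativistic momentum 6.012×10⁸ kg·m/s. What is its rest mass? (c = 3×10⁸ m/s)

γ = 1/√(1 - 0.582²) = 1.2297
v = 0.582 × 3×10⁸ = 1.746×10⁸ m/s
m = p/(γv) = 6.012×10⁸/(1.2297 × 1.746×10⁸) = 2.800 kg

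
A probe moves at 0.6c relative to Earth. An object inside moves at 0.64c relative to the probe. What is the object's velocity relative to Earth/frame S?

u = (u' + v)/(1 + u'v/c²)
Numerator: 0.64 + 0.6 = 1.24
Denominator: 1 + 0.384 = 1.384
u = 1.24/1.384 = 0.8960c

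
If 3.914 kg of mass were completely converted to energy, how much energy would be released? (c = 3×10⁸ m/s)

Using E = mc²:
c² = (3×10⁸)² = 9×10¹⁶ m²/s²
E = 3.914 × 9×10¹⁶ = 3.523×10¹⁷ J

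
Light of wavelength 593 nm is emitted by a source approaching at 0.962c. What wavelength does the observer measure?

β = 0.962
Wavelength Doppler factor = √(0.038/1.962) = √(0.019368) = 0.13917
λ_obs = 593 × 0.13917 = 82.53 nm (blueshift)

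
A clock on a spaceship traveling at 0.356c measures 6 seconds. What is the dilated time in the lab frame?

Proper time Δt₀ = 6 seconds
γ = 1/√(1 - 0.356²) = 1.0701
Δt = γΔt₀ = 1.0701 × 6 = 6.421 seconds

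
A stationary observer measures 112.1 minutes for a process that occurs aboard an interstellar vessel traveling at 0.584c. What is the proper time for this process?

Dilated time Δt = 112.1 minutes
γ = 1/√(1 - 0.584²) = 1.2319
Δt₀ = Δt/γ = 112.1/1.2319 = 91.00 minutes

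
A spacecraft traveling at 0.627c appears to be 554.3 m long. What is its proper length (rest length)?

Contracted length L = 554.3 m
γ = 1/√(1 - 0.627²) = 1.28367
L₀ = γL = 1.28367 × 554.3 = 711.5 m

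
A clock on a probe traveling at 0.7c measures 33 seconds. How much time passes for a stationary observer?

Proper time Δt₀ = 33 seconds
γ = 1/√(1 - 0.7²) = 1.4003
Δt = γΔt₀ = 1.4003 × 33 = 46.21 seconds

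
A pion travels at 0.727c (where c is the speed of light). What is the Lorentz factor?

v/c = 0.727, so (v/c)² = 0.528529
1 - (v/c)² = 0.471471
γ = 1/√(0.471471) = 1.456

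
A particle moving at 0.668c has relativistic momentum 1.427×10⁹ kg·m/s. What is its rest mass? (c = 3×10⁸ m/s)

γ = 1/√(1 - 0.668²) = 1.3438
v = 0.668 × 3×10⁸ = 2.004×10⁸ m/s
m = p/(γv) = 1.427×10⁹/(1.3438 × 2.004×10⁸) = 5.299 kg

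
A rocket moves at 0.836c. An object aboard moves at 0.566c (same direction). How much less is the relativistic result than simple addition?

Classical: u' + v = 0.566 + 0.836 = 1.402c
Relativistic: u = (0.566 + 0.836)/(1 + 0.473176) = 1.402/1.473176 = 0.9517c
Difference: 1.402 - 0.9517 = 0.4503c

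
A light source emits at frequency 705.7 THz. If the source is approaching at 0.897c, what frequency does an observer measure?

β = v/c = 0.897
(1+β)/(1-β) = 1.897/0.103 = 18.42
Doppler factor = √(18.42) = 4.292
f_obs = 705.7 × 4.292 = 3029 THz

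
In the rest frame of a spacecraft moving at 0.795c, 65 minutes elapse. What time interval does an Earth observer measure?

Proper time Δt₀ = 65 minutes
γ = 1/√(1 - 0.795²) = 1.649
Δt = γΔt₀ = 1.649 × 65 = 107.2 minutes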